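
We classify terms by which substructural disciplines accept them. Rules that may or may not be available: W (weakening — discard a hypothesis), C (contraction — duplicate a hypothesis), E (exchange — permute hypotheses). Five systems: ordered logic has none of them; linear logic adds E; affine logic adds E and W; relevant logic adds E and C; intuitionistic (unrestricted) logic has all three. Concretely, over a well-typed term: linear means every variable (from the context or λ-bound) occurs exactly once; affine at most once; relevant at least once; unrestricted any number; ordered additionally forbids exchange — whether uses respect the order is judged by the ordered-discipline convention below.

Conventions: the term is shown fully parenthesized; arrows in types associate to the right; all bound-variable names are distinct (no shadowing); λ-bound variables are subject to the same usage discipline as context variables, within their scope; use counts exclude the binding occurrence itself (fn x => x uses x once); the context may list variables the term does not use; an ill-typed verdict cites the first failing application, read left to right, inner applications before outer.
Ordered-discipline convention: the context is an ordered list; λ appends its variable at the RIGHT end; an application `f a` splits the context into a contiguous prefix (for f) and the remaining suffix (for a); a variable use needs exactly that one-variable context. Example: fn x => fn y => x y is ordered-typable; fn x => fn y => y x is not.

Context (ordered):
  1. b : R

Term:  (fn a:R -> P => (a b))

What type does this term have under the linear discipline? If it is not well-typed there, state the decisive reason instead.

term : (R -> P) -> P
usage: b ×1; a (bound) ×1
uses in reading order: a, b
typing: ✓ — (R -> P) -> P
per-discipline verdicts: ordered ✗ · linear ✓ · affine ✓ · relevant ✓ · unrestricted ✓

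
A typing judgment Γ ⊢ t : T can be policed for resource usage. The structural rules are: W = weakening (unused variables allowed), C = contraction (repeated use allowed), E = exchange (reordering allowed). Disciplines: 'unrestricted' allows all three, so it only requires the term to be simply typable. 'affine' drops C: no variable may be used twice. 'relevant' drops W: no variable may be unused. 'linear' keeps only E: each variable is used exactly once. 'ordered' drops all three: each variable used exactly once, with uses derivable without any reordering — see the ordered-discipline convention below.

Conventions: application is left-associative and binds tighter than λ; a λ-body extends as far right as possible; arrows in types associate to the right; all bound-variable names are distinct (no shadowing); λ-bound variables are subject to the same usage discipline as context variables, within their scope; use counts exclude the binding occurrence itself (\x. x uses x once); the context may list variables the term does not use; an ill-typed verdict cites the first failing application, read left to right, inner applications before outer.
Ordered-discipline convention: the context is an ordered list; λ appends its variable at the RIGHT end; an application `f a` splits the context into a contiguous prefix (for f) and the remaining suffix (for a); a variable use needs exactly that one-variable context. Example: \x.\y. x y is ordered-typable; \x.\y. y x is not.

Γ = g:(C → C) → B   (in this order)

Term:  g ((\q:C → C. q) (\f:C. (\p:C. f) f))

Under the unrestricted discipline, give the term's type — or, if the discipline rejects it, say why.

term : B
use counts: g: 1×; q (bound): 1×; f (bound): 2×; p (bound): 0×
order of uses: g, q, f, f
typing: well-typed — term : B
summary: ordered ✗ · linear ✗ · affine ✗ · relevant ✗ · unrestricted ✓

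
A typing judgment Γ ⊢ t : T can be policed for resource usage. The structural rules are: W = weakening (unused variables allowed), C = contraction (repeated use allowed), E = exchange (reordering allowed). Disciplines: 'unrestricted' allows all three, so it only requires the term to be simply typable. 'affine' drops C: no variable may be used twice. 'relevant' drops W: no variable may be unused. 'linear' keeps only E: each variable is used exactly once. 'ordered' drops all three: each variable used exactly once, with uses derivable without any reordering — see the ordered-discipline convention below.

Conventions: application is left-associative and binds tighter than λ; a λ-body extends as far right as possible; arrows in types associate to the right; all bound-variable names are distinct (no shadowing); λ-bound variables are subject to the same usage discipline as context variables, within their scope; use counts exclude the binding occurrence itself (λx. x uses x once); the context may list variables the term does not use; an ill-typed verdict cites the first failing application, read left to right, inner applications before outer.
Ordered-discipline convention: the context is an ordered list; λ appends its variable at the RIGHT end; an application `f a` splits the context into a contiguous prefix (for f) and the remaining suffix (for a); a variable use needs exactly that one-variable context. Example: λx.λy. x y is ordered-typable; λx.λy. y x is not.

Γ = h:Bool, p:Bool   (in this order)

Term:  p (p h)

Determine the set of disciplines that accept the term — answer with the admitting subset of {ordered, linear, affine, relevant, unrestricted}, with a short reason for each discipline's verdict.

admitting disciplines: none
counts: h: 1, p: 2
left-to-right use order: p, p, h
typing: ill-typed: non-arrow in function slot: Bool
ordered: ✗, a type mismatch blocks all five
linear: ✗, the type mismatch rejects it
affine: ✗, not simply typable
relevant: ✗, fails simple typing
unrestricted: ✗, a type mismatch blocks all five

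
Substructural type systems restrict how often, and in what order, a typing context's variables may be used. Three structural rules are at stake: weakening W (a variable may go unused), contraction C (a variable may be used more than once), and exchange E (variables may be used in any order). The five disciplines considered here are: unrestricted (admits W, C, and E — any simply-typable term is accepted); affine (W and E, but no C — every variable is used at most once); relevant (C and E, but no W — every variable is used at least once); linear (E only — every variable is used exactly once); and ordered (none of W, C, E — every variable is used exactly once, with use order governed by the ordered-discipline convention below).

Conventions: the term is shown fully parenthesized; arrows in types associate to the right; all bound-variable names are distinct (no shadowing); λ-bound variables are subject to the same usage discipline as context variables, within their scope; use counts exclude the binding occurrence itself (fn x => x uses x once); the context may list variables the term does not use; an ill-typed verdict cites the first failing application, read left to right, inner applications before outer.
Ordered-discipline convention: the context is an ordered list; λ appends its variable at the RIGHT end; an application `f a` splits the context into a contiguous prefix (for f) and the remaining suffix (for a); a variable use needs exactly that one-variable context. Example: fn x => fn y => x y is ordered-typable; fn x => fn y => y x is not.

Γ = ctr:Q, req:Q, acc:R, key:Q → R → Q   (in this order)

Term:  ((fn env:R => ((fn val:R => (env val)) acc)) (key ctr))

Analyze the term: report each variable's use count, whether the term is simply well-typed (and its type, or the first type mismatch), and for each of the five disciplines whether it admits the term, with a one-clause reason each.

variable uses: ctr: 1; req: 0; acc: 1; key: 1; env [bound]: 1; val [bound]: 1
order of uses: env, val, acc, key, ctr
typing: ill-typed: can't apply a value of type R
ordered: ✗ — fails simple typing
linear: ✗ — a type mismatch blocks all five
affine: ✗ — the type mismatch rejects it
relevant: ✗ — not simply typable
unrestricted: ✗ — fails simple typing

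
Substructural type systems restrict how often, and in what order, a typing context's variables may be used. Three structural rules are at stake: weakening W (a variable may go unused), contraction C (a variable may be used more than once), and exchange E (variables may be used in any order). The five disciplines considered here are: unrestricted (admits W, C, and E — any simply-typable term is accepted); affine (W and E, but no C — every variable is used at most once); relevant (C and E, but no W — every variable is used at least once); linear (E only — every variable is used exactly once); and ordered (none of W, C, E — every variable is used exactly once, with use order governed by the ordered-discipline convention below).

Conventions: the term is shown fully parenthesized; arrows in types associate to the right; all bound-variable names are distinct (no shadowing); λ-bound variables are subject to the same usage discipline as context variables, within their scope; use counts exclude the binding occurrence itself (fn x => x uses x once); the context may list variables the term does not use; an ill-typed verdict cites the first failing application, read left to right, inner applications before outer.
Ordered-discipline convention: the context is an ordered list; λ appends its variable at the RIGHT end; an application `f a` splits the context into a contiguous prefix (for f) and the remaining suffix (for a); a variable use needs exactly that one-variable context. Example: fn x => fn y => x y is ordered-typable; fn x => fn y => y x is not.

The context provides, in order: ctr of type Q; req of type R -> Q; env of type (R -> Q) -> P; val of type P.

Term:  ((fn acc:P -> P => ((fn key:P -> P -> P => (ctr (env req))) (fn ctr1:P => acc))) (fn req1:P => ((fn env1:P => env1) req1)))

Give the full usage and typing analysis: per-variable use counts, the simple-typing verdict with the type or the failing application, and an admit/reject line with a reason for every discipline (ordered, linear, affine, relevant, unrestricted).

variable uses: ctr: 1×, req: 1×, env: 1×, val: 0×, acc [bound]: 1×, key [bound]: 0×, ctr1 [bound]: 0×, req1 [bound]: 1×, env1 [bound]: 1×
uses in reading order: ctr, env, req, acc, env1, req1
typing: ill-typed: non-arrow in function slot: Q
ordered: ✗, not simply typable
linear: ✗, fails simple typing
affine: ✗, a type mismatch blocks all five
relevant: ✗, the type mismatch rejects it
unrestricted: ✗, not simply typable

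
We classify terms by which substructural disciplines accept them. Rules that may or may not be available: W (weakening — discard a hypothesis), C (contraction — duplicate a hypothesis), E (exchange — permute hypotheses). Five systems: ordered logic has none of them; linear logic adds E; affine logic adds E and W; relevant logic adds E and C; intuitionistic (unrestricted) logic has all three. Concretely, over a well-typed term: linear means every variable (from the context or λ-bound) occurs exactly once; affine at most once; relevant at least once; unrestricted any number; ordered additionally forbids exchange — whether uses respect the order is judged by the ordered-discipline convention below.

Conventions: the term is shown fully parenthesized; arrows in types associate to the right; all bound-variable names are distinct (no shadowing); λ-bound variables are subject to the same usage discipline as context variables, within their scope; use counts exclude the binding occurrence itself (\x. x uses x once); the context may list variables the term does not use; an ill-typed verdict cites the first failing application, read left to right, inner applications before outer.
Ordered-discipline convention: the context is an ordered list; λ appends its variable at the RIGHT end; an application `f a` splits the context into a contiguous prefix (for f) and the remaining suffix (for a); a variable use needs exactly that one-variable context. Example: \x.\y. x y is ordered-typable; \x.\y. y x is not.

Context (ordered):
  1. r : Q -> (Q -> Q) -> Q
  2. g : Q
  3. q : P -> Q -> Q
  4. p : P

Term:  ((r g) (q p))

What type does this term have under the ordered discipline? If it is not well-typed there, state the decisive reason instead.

term : Q
variable uses: r: 1×, g: 1×, q: 1×, p: 1×
use order (left to right): r, g, q, p
typing: well-typed at Q
across the five disciplines: ordered ✓; linear ✓; affine ✓; relevant ✓; unrestricted ✓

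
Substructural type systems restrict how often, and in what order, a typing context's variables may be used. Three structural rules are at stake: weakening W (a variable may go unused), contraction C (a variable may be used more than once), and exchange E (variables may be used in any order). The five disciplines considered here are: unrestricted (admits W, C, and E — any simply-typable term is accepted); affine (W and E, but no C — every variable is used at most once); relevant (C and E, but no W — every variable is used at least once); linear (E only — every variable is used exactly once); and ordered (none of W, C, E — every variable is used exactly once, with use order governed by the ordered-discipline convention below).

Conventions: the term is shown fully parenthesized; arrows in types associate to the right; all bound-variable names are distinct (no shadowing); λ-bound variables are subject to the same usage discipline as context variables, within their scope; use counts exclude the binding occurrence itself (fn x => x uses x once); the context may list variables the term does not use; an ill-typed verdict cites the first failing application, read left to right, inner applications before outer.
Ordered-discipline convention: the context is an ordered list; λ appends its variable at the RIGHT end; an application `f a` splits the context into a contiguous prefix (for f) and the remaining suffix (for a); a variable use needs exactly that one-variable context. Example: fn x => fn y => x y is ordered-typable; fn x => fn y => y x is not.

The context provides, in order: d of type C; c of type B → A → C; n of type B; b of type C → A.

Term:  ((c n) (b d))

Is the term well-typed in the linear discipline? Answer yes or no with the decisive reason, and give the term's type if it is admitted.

yes — d, c, n, b: one use apiece; term : C
variable uses: d ×1, c ×1, n ×1, b ×1
uses in reading order: c, n, b, d
typing: well-typed — term : C
per-discipline verdicts: ordered ✗ | linear ✓ | affine ✓ | relevant ✓ | unrestricted ✓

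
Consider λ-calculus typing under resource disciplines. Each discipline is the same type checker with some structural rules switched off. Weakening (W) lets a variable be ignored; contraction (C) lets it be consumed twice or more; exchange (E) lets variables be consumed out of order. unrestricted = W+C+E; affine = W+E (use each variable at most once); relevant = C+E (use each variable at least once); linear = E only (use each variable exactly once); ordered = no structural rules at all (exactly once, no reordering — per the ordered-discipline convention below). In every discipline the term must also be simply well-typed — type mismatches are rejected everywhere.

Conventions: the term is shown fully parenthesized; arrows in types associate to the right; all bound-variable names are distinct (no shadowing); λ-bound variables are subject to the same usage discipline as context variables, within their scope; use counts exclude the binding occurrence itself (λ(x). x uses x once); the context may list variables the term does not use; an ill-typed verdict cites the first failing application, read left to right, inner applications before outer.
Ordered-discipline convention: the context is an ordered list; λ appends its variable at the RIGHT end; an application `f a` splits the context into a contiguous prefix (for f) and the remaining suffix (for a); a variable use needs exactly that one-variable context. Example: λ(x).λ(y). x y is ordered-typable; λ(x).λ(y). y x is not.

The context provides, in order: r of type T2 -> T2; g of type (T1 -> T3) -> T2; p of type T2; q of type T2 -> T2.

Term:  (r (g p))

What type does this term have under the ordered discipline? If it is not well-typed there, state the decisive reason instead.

not well-typed under ordered — a type mismatch blocks all five
usage: r ×1, g ×1, p ×1, q ×0
uses in reading order: r, g, p
typing: ill-typed: an application expects T1 -> T3 but receives T2
summary: ordered ✗ · linear ✗ · affine ✗ · relevant ✗ · unrestricted ✗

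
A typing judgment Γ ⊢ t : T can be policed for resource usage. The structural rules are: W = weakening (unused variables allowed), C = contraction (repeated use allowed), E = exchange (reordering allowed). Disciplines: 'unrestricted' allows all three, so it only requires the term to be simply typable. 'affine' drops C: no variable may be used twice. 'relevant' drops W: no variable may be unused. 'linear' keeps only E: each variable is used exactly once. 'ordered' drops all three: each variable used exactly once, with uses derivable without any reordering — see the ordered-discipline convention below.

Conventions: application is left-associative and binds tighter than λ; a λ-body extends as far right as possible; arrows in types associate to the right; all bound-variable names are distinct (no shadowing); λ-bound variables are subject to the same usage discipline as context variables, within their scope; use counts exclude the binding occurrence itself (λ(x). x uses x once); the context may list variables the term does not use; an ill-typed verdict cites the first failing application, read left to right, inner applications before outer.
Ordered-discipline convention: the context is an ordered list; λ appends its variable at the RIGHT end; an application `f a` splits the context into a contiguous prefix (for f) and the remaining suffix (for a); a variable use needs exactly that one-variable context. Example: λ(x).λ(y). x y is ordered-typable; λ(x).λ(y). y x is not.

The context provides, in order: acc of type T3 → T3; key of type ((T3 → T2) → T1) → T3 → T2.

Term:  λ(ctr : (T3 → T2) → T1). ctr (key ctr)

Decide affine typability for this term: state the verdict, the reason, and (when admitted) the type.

no — ctr ×2 used more than once (contraction)
counts: acc ×0, key ×1, ctr [bound] ×2
uses in reading order: ctr, key, ctr
typing: well-typed at ((T3 → T2) → T1) → T1
per-discipline verdicts: ordered ✗; linear ✗; affine ✗; relevant ✗; unrestricted ✓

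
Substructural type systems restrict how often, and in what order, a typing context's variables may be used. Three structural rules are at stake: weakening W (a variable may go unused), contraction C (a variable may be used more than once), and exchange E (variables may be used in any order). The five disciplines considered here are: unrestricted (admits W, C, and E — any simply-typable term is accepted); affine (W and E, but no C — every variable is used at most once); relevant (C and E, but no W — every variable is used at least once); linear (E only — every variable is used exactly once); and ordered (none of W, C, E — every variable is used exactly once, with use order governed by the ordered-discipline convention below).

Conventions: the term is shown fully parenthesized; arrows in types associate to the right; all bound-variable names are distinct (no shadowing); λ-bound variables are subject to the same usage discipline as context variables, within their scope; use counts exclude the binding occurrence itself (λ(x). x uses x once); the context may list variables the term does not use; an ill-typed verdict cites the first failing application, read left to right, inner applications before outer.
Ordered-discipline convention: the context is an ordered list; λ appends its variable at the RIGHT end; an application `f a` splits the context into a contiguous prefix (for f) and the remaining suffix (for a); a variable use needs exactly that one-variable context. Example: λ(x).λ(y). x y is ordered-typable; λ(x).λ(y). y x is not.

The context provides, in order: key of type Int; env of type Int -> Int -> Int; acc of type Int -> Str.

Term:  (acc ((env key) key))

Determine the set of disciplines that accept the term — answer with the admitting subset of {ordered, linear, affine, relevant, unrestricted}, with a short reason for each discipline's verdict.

admitted in: relevant, unrestricted
use counts: key=2; env=1; acc=1
left-to-right use order: acc, env, key, key
typing: the term checks, with type Str
ordered: ✗ — key ×2 used more than once (contraction)
linear: ✗ — key ×2 used more than once (contraction)
affine: ✗ — key ×2 used more than once (contraction)
relevant: ✓ — every one of key, env, acc appears
unrestricted: ✓ — simply typable at Str; W, C, E all held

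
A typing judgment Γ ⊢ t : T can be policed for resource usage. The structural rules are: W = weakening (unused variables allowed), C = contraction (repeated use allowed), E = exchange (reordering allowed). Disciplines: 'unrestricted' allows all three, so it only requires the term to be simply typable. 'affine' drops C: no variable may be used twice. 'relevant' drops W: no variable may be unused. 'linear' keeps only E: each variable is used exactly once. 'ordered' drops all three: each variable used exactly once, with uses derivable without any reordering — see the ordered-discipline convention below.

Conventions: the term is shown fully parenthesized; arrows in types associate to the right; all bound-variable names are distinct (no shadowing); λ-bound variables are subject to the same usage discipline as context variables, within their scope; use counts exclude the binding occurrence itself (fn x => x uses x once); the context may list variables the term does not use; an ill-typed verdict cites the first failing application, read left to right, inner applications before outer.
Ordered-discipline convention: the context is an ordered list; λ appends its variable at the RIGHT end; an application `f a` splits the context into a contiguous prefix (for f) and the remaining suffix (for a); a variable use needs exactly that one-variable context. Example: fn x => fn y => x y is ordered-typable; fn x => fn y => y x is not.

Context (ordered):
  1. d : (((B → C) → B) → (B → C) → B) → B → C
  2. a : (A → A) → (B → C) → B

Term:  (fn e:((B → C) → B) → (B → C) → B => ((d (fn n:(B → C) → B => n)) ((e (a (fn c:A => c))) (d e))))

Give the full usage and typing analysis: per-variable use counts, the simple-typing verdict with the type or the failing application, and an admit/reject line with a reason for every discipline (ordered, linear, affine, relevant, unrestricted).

variable uses: d ×2; a ×1; e (bound) ×2; n (bound) ×1; c (bound) ×1
uses in reading order: d, n, e, a, c, d, e
typing: well-typed at (((B → C) → B) → (B → C) → B) → C
ordered ✗ (repeated use of d ×2, e ×2)
linear ✗ (repeated use of d ×2, e ×2)
affine ✗ (repeated use of d ×2, e ×2)
relevant ✓ (d, a, e, n, c: all used, weakening unneeded)
unrestricted ✓ (type-checks ((((B → C) → B) → (B → C) → B) → C) and nothing is barred)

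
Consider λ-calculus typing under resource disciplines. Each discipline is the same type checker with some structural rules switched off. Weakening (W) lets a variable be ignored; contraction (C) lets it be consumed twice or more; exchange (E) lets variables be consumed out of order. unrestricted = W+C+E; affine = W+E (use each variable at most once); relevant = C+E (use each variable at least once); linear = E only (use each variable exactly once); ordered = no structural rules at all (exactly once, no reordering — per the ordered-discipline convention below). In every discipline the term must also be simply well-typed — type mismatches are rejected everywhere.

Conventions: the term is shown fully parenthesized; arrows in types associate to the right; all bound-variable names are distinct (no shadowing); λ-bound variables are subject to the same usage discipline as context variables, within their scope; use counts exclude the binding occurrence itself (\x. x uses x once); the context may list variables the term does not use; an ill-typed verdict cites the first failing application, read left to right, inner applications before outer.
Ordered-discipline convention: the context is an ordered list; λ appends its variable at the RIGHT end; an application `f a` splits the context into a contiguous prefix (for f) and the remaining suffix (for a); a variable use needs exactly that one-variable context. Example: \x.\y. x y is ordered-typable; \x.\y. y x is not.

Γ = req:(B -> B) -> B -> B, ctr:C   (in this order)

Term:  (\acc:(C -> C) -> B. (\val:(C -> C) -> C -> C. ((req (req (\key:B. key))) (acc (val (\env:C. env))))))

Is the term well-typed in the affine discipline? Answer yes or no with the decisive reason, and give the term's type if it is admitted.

no — needs contraction — req ×2
counts: req: 2; ctr: 0; acc [bound]: 1; val [bound]: 1; key [bound]: 1; env [bound]: 1
uses in reading order: req, req, key, acc, val, env
typing: well-typed — term : ((C -> C) -> B) -> ((C -> C) -> C -> C) -> B
summary: ordered ✗ · linear ✗ · affine ✗ · relevant ✗ · unrestricted ✓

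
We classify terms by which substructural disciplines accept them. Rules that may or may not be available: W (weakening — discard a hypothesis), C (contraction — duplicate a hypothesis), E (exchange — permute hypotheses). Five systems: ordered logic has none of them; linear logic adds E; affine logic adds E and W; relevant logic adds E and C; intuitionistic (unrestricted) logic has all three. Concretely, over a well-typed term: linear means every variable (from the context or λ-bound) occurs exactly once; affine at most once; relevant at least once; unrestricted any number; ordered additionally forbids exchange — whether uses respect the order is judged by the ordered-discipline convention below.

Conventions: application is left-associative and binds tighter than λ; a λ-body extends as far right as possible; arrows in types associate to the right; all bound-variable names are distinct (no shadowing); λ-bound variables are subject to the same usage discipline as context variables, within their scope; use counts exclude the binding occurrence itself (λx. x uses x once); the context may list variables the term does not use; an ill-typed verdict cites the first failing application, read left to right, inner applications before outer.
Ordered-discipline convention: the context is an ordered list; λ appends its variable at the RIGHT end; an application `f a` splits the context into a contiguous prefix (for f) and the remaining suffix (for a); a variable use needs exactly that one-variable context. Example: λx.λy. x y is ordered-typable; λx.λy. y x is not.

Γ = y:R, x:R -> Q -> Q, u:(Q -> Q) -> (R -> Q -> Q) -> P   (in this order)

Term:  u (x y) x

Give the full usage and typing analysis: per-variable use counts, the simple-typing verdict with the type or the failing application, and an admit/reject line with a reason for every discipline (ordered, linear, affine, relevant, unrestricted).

usage: y ×1; x ×2; u ×1
uses in reading order: u, x, y, x
typing: well-typed — term : P
ordered: ✗, needs contraction — x ×2
linear: ✗, needs contraction — x ×2
affine: ✗, needs contraction — x ×2
relevant: ✓, at least one use each (y, x, u)
unrestricted: ✓, type-checks (P) and nothing is barred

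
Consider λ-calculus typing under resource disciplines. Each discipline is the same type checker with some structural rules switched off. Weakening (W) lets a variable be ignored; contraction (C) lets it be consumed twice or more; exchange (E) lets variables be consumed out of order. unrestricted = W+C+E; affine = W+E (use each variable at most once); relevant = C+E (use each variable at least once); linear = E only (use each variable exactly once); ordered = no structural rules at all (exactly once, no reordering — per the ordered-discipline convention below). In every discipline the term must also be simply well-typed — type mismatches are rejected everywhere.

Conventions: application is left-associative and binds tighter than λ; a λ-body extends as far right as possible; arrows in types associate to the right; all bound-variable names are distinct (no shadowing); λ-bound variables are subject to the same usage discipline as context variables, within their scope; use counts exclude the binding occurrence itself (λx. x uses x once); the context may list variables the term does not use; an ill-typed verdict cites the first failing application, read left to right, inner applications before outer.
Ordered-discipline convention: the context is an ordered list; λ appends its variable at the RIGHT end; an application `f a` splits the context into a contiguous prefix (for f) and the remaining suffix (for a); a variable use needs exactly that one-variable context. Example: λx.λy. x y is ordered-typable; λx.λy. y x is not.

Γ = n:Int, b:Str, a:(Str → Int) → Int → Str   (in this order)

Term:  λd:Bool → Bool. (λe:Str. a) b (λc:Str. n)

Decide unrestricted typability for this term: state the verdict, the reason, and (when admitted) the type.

yes — typability at (Bool → Bool) → Int → Str is all that's needed; term : (Bool → Bool) → Int → Str
use counts: n=1; b=1; a=1; d (λ-bound)=0; e (λ-bound)=0; c (λ-bound)=0
use order (left to right): a, b, n
typing: well-typed at (Bool → Bool) → Int → Str
all disciplines: ordered ✗; linear ✗; affine ✓; relevant ✗; unrestricted ✓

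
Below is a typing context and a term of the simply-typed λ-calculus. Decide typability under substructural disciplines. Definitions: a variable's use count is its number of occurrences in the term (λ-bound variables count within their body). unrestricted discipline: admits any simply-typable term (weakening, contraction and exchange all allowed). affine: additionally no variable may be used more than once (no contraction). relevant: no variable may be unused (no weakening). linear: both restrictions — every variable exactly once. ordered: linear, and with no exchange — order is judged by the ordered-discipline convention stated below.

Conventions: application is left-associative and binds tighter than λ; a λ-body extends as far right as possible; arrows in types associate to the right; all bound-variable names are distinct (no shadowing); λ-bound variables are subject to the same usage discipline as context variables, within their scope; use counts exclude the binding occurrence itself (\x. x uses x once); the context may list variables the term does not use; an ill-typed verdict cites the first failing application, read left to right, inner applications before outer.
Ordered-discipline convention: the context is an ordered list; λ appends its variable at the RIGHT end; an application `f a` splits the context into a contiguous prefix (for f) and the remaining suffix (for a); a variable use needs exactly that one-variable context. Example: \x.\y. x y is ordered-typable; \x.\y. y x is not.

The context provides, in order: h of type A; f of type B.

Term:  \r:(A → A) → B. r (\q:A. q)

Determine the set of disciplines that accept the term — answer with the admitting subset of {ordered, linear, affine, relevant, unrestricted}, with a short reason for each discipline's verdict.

admitted by: affine, unrestricted
variable uses: h: 0; f: 0; r [bound]: 1; q [bound]: 1
order of uses: r, q
typing: well-typed — term : ((A → A) → B) → B
ordered: ✗, needs weakening: h, f unused
linear: ✗, needs weakening: h, f unused
affine: ✓, no duplicate uses among h, f, r, q
relevant: ✗, needs weakening: h, f unused
unrestricted: ✓, typability at ((A → A) → B) → B is all that's needed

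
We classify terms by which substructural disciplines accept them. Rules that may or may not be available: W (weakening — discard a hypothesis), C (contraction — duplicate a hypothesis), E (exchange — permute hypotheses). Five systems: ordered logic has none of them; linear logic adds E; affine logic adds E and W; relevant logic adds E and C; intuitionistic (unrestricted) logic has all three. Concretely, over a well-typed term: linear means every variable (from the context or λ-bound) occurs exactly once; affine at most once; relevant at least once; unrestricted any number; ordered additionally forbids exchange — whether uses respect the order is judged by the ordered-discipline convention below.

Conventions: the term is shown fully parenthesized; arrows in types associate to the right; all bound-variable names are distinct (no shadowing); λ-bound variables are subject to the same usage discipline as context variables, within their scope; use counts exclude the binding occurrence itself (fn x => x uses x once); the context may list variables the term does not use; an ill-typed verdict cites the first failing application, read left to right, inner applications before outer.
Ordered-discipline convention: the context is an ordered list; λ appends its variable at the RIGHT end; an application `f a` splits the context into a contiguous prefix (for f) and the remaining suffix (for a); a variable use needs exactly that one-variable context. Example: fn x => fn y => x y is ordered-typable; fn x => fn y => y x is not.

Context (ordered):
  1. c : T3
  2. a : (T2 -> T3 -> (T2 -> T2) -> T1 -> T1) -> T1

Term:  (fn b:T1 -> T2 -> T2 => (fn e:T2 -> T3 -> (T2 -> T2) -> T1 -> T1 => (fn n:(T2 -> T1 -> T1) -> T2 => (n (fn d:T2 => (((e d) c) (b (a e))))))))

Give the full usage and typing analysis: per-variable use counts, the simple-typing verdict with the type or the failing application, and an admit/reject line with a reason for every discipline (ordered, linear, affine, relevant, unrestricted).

counts: c ×1, a ×1, b [bound] ×1, e [bound] ×2, n [bound] ×1, d [bound] ×1
order of uses: n, e, d, c, b, a, e
typing: the term checks, with type (T1 -> T2 -> T2) -> (T2 -> T3 -> (T2 -> T2) -> T1 -> T1) -> ((T2 -> T1 -> T1) -> T2) -> T2
ordered: ✗, e ×2 used more than once (contraction)
linear: ✗, e ×2 used more than once (contraction)
affine: ✗, e ×2 used more than once (contraction)
relevant: ✓, none of c, a, b, e, n, d goes unused
unrestricted: ✓, typability at (T1 -> T2 -> T2) -> (T2 -> T3 -> (T2 -> T2) -> T1 -> T1) -> ((T2 -> T1 -> T1) -> T2) -> T2 is all that's needed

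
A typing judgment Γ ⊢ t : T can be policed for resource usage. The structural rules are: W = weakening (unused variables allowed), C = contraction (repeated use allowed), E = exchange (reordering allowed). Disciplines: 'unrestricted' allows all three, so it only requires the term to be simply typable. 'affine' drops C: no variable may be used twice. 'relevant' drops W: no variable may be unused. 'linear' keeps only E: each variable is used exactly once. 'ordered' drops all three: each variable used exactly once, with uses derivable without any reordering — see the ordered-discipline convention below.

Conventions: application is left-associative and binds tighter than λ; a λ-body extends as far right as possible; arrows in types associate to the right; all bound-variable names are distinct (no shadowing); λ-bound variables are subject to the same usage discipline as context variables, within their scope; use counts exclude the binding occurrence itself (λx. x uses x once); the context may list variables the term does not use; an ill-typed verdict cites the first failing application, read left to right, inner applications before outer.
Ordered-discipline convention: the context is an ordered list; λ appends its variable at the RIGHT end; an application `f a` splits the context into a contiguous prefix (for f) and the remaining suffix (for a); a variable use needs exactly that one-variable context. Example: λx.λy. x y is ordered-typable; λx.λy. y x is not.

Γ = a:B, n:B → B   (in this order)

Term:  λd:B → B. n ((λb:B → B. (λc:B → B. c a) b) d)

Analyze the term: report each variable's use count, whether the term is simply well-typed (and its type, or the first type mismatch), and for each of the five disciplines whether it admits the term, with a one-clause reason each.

usage: a: 1×; n: 1×; d (λ-bound): 1×; b (λ-bound): 1×; c (λ-bound): 1×
use order (left to right): n, c, a, b, d
typing: ✓ — (B → B) → B
ordered: ✗ — use order n, c, a, b, d needs exchange
linear: ✓ — a, n, d, b, c: one use apiece
affine: ✓ — none of a, n, d, b, c used more than once
relevant: ✓ — a, n, d, b, c: all used, weakening unneeded
unrestricted: ✓ — type-checks ((B → B) → B) and nothing is barred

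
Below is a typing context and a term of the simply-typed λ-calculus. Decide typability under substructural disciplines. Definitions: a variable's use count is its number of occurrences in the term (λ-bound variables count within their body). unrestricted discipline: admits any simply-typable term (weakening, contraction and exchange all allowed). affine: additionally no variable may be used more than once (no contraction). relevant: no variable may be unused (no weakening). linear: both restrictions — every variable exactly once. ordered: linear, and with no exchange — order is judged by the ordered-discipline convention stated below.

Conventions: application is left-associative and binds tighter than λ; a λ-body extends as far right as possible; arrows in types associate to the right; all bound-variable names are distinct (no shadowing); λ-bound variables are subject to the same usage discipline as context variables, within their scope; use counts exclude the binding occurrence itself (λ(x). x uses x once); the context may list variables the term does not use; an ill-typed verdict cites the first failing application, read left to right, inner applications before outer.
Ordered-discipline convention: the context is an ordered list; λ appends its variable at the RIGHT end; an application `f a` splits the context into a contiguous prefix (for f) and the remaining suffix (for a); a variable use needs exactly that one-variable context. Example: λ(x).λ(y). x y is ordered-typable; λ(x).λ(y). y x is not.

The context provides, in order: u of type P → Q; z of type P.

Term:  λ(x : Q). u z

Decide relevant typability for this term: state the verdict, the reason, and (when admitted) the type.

no — needs weakening: x unused
counts: u: 1, z: 1, x (bound): 0
left-to-right use order: u, z
typing: ✓ — Q → Q
across the five disciplines: ordered ✗ | linear ✗ | affine ✓ | relevant ✗ | unrestricted ✓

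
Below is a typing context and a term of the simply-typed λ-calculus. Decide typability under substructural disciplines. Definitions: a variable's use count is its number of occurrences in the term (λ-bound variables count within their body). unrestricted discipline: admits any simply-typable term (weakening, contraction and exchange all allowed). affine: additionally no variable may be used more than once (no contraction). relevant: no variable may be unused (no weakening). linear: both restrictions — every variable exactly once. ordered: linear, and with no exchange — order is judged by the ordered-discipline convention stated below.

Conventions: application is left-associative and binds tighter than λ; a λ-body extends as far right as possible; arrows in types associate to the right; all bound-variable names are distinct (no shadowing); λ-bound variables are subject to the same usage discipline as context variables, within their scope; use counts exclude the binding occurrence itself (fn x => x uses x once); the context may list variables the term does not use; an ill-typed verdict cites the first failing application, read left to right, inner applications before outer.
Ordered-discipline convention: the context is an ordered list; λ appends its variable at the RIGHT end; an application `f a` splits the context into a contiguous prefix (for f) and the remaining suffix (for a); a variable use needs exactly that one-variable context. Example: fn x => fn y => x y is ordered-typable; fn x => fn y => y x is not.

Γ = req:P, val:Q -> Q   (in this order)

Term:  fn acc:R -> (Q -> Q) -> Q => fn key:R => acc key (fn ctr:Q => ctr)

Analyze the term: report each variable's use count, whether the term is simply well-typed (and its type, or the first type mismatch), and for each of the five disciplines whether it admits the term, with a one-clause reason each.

variable uses: req: 0×, val: 0×, acc (λ-bound): 1×, key (λ-bound): 1×, ctr (λ-bound): 1×
uses in reading order: acc, key, ctr
typing: ✓ — (R -> (Q -> Q) -> Q) -> R -> Q
ordered: ✗ — req, val left unused
linear: ✗ — req, val left unused
affine: ✓ — none of req, val, acc, key, ctr used more than once
relevant: ✗ — req, val left unused
unrestricted: ✓ — well-typed at (R -> (Q -> Q) -> Q) -> R -> Q; no restrictions here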